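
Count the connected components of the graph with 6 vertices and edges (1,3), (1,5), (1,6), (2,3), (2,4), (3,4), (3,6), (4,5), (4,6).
1 (components: {1, 2, 3, 4, 5, 6})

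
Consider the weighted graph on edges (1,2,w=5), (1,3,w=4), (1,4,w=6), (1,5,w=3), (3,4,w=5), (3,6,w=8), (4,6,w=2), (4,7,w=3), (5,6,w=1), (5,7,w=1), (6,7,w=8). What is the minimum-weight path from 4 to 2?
11 (path: 4 -> 1 -> 2; weights 6 + 5 = 11)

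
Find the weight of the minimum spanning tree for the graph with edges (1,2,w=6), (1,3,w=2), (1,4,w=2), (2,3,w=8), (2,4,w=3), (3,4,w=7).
7 (MST edges: (1,3,w=2), (1,4,w=2), (2,4,w=3); sum of weights 2 + 2 + 3 = 7)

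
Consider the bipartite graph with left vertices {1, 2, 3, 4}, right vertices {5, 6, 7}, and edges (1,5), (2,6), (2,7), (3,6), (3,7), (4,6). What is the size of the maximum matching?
3 (matching: (1,5), (2,7), (3,6); upper bound min(|L|,|R|) = min(4,3) = 3)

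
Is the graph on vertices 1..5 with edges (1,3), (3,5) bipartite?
Yes. Partition: {1, 2, 4, 5}, {3}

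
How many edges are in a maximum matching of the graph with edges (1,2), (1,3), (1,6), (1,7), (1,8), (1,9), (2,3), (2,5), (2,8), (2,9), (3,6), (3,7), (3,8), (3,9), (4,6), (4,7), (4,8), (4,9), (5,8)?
4 (matching: (1,7), (3,9), (4,6), (5,8); upper bound floor(n/2) = floor(9/2) = 4)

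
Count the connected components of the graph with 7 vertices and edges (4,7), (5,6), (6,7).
4 (components: {1}, {2}, {3}, {4, 5, 6, 7})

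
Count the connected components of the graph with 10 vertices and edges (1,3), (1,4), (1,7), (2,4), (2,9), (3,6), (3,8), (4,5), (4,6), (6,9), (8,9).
2 (components: {1, 2, 3, 4, 5, 6, 7, 8, 9}, {10})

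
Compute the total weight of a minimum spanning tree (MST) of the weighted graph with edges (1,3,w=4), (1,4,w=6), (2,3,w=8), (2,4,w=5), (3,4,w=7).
15 (MST edges: (1,3,w=4), (1,4,w=6), (2,4,w=5); sum of weights 4 + 6 + 5 = 15)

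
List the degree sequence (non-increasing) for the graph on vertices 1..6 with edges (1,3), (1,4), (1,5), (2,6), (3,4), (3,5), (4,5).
[3, 3, 3, 3, 1, 1] (degrees: deg(1)=3, deg(2)=1, deg(3)=3, deg(4)=3, deg(5)=3, deg(6)=1)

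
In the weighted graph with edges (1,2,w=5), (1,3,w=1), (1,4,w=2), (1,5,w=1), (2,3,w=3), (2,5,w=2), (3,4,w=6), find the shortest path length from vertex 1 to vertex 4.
2 (path: 1 -> 4; weights 2 = 2)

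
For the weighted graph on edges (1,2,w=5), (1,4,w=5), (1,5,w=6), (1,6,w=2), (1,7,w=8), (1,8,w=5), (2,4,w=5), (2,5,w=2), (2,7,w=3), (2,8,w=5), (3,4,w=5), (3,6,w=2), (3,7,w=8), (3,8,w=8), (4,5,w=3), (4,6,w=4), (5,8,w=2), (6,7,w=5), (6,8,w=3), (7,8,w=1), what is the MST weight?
15 (MST edges: (1,6,w=2), (2,5,w=2), (3,6,w=2), (4,5,w=3), (5,8,w=2), (6,8,w=3), (7,8,w=1); sum of weights 2 + 2 + 2 + 3 + 2 + 3 + 1 = 15)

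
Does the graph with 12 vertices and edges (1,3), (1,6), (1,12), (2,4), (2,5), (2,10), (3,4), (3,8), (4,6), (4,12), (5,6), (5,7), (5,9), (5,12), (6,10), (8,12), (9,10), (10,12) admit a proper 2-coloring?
Yes. Partition: {1, 4, 5, 8, 10, 11}, {2, 3, 6, 7, 9, 12}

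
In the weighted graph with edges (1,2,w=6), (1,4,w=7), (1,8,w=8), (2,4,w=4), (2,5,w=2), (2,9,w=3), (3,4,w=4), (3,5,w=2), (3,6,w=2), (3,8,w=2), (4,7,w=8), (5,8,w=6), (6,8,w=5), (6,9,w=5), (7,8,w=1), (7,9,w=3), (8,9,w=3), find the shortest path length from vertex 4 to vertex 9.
7 (path: 4 -> 2 -> 9; weights 4 + 3 = 7)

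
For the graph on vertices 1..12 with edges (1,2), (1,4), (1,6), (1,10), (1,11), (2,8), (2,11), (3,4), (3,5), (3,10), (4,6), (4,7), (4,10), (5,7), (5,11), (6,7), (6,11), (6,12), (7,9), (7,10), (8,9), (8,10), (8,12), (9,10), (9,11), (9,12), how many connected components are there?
1 (components: {1, 2, 3, 4, 5, 6, 7, 8, 9, 10, 11, 12})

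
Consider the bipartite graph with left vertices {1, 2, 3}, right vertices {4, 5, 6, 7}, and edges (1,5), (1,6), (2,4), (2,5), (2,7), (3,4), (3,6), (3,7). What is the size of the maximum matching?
3 (matching: (1,6), (2,5), (3,7); upper bound min(|L|,|R|) = min(3,4) = 3)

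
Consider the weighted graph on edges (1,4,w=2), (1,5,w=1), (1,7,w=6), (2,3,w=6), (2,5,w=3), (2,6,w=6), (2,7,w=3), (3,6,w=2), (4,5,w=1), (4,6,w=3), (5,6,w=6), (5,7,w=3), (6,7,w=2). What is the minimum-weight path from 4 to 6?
3 (path: 4 -> 6; weights 3 = 3)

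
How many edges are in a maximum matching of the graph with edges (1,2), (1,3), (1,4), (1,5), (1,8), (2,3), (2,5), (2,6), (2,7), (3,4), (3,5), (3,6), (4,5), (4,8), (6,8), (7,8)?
4 (matching: (1,5), (2,6), (3,4), (7,8); upper bound floor(n/2) = floor(8/2) = 4)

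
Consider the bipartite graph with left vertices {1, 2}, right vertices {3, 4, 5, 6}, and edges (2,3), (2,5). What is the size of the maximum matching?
1 (matching: (2,5); upper bound min(|L|,|R|) = min(2,4) = 2)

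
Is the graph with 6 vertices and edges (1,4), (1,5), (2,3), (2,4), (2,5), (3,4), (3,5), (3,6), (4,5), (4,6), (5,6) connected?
Yes (BFS from 1 visits [1, 4, 5, 2, 3, 6] — all 6 vertices reached)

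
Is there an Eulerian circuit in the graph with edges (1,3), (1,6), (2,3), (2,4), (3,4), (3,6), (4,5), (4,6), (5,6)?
Yes (the graph is connected and all 6 vertices have even degree)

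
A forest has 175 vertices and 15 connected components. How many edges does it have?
160 (Each of the 15 component trees on V_i vertices has V_i - 1 edges; summing gives V - C = 175 - 15 = 160)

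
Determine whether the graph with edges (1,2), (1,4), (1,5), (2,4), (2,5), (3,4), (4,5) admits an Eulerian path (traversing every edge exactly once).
No (4 vertices have odd degree: {1, 2, 3, 5}; Eulerian path requires 0 or 2)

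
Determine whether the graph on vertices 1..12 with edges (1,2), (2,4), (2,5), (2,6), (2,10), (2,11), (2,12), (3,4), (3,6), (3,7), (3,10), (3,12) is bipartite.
Yes. Partition: {1, 4, 5, 6, 7, 8, 9, 10, 11, 12}, {2, 3}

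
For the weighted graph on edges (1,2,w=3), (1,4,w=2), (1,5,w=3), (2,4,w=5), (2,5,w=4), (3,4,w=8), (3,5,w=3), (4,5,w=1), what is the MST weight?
9 (MST edges: (1,2,w=3), (1,4,w=2), (3,5,w=3), (4,5,w=1); sum of weights 3 + 2 + 3 + 1 = 9)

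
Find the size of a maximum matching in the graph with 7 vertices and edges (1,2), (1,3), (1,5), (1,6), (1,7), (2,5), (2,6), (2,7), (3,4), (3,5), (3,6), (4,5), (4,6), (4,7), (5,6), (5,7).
3 (matching: (1,3), (4,6), (5,7); upper bound floor(n/2) = floor(7/2) = 3)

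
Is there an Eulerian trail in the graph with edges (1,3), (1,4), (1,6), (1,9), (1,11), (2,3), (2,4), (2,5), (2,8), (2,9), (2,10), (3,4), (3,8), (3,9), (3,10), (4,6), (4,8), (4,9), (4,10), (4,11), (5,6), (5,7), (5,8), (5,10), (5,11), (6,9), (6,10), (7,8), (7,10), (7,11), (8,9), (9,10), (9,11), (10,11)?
Yes (the graph is connected and exactly 2 vertices have odd degree: {1, 6}; any Eulerian path must start and end at those)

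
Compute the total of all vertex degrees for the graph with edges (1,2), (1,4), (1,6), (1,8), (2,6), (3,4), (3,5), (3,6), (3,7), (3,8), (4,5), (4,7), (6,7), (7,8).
28 (handshake: sum of degrees = 2|E| = 2 x 14 = 28)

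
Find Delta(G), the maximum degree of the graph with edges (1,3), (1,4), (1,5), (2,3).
3 (attained at vertex 1)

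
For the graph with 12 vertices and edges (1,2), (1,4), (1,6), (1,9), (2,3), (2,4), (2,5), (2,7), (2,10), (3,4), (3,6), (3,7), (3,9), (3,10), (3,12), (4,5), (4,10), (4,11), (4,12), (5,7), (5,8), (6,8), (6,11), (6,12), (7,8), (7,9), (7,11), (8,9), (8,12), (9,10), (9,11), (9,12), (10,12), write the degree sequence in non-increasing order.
[7, 7, 7, 6, 6, 6, 5, 5, 5, 4, 4, 4] (degrees: deg(1)=4, deg(2)=6, deg(3)=7, deg(4)=7, deg(5)=4, deg(6)=5, deg(7)=6, deg(8)=5, deg(9)=7, deg(10)=5, deg(11)=4, deg(12)=6)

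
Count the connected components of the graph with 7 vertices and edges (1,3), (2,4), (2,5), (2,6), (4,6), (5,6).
3 (components: {1, 3}, {2, 4, 5, 6}, {7})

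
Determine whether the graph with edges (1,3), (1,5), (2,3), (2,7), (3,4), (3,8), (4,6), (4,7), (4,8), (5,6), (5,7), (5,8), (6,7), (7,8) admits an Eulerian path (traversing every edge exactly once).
Yes (the graph is connected and exactly 2 vertices have odd degree: {6, 7}; any Eulerian path must start and end at those)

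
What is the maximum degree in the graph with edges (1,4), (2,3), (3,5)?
2 (attained at vertex 3)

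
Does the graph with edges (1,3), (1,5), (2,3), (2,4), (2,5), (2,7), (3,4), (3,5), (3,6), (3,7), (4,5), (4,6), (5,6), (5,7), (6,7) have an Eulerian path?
Yes — and in fact it has an Eulerian circuit (the graph is connected and all 7 vertices have even degree)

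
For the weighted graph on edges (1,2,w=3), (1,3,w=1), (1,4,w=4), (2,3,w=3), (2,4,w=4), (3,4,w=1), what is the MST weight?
5 (MST edges: (1,2,w=3), (1,3,w=1), (3,4,w=1); sum of weights 3 + 1 + 1 = 5)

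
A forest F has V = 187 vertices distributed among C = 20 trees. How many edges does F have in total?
167 (Each of the 20 component trees on V_i vertices has V_i - 1 edges; summing gives V - C = 187 - 20 = 167)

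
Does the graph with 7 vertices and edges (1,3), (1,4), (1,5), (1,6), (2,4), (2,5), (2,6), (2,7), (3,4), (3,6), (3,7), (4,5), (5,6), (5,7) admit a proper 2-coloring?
No (odd cycle of length 3: 6 -> 1 -> 3 -> 6)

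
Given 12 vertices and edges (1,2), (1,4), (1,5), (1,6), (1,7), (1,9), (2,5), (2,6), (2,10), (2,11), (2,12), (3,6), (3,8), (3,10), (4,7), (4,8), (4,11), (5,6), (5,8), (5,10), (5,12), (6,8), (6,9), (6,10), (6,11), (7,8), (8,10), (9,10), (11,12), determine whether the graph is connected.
Yes (BFS from 1 visits [1, 2, 4, 5, 6, 7, 9, 10, 11, 12, 8, 3] — all 12 vertices reached)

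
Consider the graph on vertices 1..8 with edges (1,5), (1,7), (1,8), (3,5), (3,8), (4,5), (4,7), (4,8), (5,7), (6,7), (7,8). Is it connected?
No, it has 2 components: {1, 3, 4, 5, 6, 7, 8}, {2}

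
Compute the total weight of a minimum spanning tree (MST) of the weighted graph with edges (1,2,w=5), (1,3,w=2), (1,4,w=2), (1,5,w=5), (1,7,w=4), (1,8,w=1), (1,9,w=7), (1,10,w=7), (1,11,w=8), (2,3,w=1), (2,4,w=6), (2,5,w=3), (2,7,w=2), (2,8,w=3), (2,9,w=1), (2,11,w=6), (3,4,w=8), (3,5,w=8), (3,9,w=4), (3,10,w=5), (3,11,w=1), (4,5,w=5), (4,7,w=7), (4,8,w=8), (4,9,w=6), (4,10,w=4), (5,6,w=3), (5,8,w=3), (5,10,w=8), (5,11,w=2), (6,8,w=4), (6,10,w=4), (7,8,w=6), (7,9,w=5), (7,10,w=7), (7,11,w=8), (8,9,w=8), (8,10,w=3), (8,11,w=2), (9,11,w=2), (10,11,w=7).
18 (MST edges: (1,3,w=2), (1,4,w=2), (1,8,w=1), (2,3,w=1), (2,7,w=2), (2,9,w=1), (3,11,w=1), (5,6,w=3), (5,11,w=2), (8,10,w=3); sum of weights 2 + 2 + 1 + 1 + 2 + 1 + 1 + 3 + 2 + 3 = 18)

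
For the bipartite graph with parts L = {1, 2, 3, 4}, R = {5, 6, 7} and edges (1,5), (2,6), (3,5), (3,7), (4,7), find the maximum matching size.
3 (matching: (1,5), (2,6), (3,7); upper bound min(|L|,|R|) = min(4,3) = 3)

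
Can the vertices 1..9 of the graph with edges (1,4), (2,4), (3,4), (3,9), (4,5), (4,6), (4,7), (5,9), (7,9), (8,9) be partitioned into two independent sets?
Yes. Partition: {1, 2, 3, 5, 6, 7, 8}, {4, 9}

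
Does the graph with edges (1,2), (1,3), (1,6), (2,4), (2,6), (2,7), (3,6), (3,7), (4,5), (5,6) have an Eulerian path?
Yes (the graph is connected and exactly 2 vertices have odd degree: {1, 3}; any Eulerian path must start and end at those)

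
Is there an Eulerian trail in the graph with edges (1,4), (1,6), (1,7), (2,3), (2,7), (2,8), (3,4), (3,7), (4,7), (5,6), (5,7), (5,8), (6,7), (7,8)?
No (8 vertices have odd degree: {1, 2, 3, 4, 5, 6, 7, 8}; Eulerian path requires 0 or 2)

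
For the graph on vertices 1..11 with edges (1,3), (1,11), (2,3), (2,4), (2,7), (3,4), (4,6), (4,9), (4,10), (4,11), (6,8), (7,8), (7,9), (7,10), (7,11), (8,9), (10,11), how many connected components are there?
2 (components: {1, 2, 3, 4, 6, 7, 8, 9, 10, 11}, {5})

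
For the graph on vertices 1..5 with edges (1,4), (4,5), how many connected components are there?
3 (components: {1, 4, 5}, {2}, {3})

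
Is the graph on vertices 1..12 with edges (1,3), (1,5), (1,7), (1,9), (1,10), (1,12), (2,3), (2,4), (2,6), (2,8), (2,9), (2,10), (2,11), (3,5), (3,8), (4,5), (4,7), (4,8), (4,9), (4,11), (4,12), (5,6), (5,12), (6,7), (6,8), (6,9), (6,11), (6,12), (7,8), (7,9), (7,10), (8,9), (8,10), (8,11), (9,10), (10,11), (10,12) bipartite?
No (odd cycle of length 3: 12 -> 1 -> 5 -> 12)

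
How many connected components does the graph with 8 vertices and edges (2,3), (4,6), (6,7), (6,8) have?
4 (components: {1}, {2, 3}, {4, 6, 7, 8}, {5})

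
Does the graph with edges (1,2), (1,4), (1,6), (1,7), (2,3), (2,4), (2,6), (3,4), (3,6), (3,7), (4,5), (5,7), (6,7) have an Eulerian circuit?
Yes (the graph is connected and all 7 vertices have even degree)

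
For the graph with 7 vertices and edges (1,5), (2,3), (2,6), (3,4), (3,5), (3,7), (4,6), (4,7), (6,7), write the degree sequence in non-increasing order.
[4, 3, 3, 3, 2, 2, 1] (degrees: deg(1)=1, deg(2)=2, deg(3)=4, deg(4)=3, deg(5)=2, deg(6)=3, deg(7)=3)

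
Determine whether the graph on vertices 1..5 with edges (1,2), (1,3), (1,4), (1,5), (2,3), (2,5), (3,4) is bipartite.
No (odd cycle of length 3: 2 -> 1 -> 3 -> 2)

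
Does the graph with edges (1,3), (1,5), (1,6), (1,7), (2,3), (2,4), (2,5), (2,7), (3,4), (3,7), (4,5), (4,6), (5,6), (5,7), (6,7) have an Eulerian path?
Yes (the graph is connected and exactly 2 vertices have odd degree: {5, 7}; any Eulerian path must start and end at those)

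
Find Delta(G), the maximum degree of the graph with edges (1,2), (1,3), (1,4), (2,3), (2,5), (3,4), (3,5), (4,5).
4 (attained at vertex 3)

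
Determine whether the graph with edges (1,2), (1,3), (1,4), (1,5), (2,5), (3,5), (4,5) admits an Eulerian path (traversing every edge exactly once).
Yes — and in fact it has an Eulerian circuit (the graph is connected and all 5 vertices have even degree)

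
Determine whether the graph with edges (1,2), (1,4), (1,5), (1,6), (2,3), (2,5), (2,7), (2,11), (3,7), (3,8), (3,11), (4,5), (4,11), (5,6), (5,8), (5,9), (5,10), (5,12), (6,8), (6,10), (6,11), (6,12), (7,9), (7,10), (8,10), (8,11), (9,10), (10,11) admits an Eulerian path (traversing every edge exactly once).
No (4 vertices have odd degree: {2, 4, 8, 9}; Eulerian path requires 0 or 2)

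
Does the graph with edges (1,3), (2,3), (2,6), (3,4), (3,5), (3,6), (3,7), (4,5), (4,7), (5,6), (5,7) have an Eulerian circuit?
No (4 vertices have odd degree: {1, 4, 6, 7}; Eulerian circuit requires 0)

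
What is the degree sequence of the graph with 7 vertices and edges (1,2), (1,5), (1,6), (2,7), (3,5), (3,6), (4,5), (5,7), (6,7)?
[4, 3, 3, 3, 2, 2, 1] (degrees: deg(1)=3, deg(2)=2, deg(3)=2, deg(4)=1, deg(5)=4, deg(6)=3, deg(7)=3)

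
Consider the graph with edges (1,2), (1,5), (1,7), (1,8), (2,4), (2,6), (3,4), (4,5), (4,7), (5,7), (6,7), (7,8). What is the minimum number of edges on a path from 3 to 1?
3 (path: 3 -> 4 -> 2 -> 1, 3 edges)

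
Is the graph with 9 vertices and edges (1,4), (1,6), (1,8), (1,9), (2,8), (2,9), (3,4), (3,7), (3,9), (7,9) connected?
No, it has 2 components: {1, 2, 3, 4, 6, 7, 8, 9}, {5}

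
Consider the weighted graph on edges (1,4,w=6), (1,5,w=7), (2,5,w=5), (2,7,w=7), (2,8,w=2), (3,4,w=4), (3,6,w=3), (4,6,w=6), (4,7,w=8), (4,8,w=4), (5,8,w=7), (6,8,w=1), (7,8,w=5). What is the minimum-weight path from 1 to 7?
14 (path: 1 -> 4 -> 7; weights 6 + 8 = 14)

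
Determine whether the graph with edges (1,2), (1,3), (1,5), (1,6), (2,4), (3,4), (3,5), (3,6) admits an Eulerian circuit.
Yes (the graph is connected and all 6 vertices have even degree)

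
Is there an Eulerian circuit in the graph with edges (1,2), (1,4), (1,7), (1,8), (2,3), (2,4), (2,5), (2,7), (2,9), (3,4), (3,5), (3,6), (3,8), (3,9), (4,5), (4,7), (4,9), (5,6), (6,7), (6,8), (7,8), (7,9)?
Yes (the graph is connected and all 9 vertices have even degree)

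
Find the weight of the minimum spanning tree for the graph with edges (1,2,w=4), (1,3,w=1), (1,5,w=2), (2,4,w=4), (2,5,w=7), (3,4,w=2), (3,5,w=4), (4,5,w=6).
9 (MST edges: (1,2,w=4), (1,3,w=1), (1,5,w=2), (3,4,w=2); sum of weights 4 + 1 + 2 + 2 = 9)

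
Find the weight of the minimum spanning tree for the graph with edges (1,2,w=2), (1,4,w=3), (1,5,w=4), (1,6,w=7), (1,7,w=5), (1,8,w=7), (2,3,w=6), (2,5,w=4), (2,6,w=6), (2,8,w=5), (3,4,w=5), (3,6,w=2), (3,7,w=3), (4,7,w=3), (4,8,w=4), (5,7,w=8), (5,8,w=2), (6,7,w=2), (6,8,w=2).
16 (MST edges: (1,2,w=2), (1,4,w=3), (3,6,w=2), (4,7,w=3), (5,8,w=2), (6,7,w=2), (6,8,w=2); sum of weights 2 + 3 + 2 + 3 + 2 + 2 + 2 = 16)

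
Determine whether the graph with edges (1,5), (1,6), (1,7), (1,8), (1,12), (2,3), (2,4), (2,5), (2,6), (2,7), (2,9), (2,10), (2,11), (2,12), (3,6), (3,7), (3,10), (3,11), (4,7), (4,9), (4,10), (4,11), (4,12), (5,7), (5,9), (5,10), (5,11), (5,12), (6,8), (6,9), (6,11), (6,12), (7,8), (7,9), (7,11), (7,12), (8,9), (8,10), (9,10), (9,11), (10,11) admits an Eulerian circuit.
No (8 vertices have odd degree: {1, 2, 3, 5, 6, 7, 8, 10}; Eulerian circuit requires 0)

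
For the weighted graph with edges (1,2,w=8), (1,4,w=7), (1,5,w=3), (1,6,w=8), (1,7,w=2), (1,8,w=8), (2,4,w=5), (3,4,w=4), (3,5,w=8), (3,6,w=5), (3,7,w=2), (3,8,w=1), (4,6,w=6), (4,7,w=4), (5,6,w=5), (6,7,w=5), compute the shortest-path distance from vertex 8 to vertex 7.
3 (path: 8 -> 3 -> 7; weights 1 + 2 = 3)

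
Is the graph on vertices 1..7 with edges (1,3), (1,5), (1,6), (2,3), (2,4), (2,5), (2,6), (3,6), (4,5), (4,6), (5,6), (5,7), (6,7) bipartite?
No (odd cycle of length 3: 6 -> 1 -> 3 -> 6)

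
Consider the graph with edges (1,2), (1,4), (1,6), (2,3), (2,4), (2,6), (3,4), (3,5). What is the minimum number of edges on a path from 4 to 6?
2 (path: 4 -> 2 -> 6, 2 edges)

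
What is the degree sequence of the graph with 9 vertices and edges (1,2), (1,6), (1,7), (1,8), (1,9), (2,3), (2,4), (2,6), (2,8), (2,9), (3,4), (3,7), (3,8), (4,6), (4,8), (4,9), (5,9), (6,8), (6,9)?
[6, 5, 5, 5, 5, 5, 4, 2, 1] (degrees: deg(1)=5, deg(2)=6, deg(3)=4, deg(4)=5, deg(5)=1, deg(6)=5, deg(7)=2, deg(8)=5, deg(9)=5)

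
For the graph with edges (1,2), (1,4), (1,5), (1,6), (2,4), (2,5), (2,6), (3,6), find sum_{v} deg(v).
16 (handshake: sum of degrees = 2|E| = 2 x 8 = 16)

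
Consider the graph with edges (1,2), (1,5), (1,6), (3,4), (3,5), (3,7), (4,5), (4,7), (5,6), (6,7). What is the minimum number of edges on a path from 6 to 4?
2 (path: 6 -> 7 -> 4, 2 edges)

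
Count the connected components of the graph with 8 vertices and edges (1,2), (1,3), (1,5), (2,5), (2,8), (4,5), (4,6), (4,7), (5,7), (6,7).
1 (components: {1, 2, 3, 4, 5, 6, 7, 8})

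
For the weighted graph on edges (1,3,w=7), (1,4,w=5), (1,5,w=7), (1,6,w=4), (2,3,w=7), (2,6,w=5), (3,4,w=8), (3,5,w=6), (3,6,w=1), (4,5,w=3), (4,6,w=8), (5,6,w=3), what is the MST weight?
16 (MST edges: (1,6,w=4), (2,6,w=5), (3,6,w=1), (4,5,w=3), (5,6,w=3); sum of weights 4 + 5 + 1 + 3 + 3 = 16)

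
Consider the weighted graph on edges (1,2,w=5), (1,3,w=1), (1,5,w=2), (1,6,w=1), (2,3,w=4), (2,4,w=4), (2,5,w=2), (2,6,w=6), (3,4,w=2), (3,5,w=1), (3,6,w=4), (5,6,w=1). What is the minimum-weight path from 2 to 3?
3 (path: 2 -> 5 -> 3; weights 2 + 1 = 3)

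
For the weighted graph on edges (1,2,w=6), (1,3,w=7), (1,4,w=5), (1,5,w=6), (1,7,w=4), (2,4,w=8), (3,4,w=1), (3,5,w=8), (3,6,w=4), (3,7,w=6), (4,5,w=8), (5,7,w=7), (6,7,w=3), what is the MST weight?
24 (MST edges: (1,2,w=6), (1,5,w=6), (1,7,w=4), (3,4,w=1), (3,6,w=4), (6,7,w=3); sum of weights 6 + 6 + 4 + 1 + 4 + 3 = 24)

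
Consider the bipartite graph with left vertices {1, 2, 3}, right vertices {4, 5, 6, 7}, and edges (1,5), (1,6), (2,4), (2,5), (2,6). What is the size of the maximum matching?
2 (matching: (1,6), (2,5); upper bound min(|L|,|R|) = min(3,4) = 3)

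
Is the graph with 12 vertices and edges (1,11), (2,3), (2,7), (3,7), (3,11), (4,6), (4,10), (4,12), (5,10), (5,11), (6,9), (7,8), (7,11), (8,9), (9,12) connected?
Yes (BFS from 1 visits [1, 11, 3, 5, 7, 2, 10, 8, 4, 9, 6, 12] — all 12 vertices reached)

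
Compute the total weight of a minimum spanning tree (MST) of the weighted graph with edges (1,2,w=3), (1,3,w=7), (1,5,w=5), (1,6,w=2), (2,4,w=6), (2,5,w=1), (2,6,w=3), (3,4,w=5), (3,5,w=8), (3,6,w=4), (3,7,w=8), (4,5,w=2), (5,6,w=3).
20 (MST edges: (1,2,w=3), (1,6,w=2), (2,5,w=1), (3,6,w=4), (3,7,w=8), (4,5,w=2); sum of weights 3 + 2 + 1 + 4 + 8 + 2 = 20)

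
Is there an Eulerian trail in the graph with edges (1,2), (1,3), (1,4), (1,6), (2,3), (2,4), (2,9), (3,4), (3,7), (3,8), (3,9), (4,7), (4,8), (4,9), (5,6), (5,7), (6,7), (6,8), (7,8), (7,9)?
Yes — and in fact it has an Eulerian circuit (the graph is connected and all 9 vertices have even degree)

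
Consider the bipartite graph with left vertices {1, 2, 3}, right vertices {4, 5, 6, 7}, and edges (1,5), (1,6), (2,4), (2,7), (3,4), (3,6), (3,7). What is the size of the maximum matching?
3 (matching: (1,5), (2,7), (3,6); upper bound min(|L|,|R|) = min(3,4) = 3)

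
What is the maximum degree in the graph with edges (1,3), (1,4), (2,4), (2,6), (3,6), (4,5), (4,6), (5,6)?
4 (attained at vertices 4, 6)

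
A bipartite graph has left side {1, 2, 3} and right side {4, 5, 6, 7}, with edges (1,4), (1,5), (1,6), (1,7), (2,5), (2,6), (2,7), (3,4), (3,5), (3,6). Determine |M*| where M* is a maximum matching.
3 (matching: (1,7), (2,6), (3,5); upper bound min(|L|,|R|) = min(3,4) = 3)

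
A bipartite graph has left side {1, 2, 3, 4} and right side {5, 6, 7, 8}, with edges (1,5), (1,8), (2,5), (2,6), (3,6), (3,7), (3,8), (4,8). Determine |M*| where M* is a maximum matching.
4 (matching: (1,5), (2,6), (3,7), (4,8); upper bound min(|L|,|R|) = min(4,4) = 4)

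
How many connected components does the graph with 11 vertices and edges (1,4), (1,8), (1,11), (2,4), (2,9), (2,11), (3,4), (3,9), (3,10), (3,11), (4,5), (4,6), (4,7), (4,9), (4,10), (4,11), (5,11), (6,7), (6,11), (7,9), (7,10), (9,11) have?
1 (components: {1, 2, 3, 4, 5, 6, 7, 8, 9, 10, 11})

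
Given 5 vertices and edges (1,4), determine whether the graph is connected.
No, it has 4 components: {1, 4}, {2}, {3}, {5}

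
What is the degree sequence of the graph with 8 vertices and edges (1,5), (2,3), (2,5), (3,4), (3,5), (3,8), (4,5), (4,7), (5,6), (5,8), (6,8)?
[6, 4, 3, 3, 2, 2, 1, 1] (degrees: deg(1)=1, deg(2)=2, deg(3)=4, deg(4)=3, deg(5)=6, deg(6)=2, deg(7)=1, deg(8)=3)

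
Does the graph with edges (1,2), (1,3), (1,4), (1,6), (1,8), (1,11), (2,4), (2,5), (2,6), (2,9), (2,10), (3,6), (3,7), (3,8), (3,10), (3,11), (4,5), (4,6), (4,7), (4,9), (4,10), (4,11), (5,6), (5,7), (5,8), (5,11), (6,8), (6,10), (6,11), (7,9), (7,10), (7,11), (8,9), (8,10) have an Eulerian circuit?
Yes (the graph is connected and all 11 vertices have even degree)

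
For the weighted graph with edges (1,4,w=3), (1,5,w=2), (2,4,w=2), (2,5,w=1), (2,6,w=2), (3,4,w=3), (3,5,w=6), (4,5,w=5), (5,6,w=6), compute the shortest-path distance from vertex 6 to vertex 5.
3 (path: 6 -> 2 -> 5; weights 2 + 1 = 3)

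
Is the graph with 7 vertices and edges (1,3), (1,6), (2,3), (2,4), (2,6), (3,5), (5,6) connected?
No, it has 2 components: {1, 2, 3, 4, 5, 6}, {7}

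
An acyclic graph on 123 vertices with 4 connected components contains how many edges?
119 (Each of the 4 component trees on V_i vertices has V_i - 1 edges; summing gives V - C = 123 - 4 = 119)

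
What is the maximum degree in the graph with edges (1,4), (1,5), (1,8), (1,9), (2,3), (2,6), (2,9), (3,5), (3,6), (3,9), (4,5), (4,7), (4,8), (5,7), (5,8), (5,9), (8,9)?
6 (attained at vertex 5)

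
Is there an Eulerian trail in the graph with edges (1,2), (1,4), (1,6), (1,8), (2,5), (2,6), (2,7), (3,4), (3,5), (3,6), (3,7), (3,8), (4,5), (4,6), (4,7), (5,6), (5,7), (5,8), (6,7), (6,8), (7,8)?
No (4 vertices have odd degree: {3, 4, 6, 8}; Eulerian path requires 0 or 2)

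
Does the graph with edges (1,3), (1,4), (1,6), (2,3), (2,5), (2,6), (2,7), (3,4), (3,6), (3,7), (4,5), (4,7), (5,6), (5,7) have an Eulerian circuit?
No (2 vertices have odd degree: {1, 3}; Eulerian circuit requires 0)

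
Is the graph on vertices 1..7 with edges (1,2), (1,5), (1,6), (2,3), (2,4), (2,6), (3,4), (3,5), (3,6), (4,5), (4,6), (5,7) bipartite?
No (odd cycle of length 3: 6 -> 1 -> 2 -> 6)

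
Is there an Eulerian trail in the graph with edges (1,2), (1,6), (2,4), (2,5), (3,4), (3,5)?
Yes (the graph is connected and exactly 2 vertices have odd degree: {2, 6}; any Eulerian path must start and end at those)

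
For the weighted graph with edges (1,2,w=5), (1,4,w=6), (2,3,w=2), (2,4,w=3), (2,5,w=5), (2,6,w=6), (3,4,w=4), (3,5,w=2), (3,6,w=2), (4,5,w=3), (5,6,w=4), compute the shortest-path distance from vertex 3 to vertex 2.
2 (path: 3 -> 2; weights 2 = 2)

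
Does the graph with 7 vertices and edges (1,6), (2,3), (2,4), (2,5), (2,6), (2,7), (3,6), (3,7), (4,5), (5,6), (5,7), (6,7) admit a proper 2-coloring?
No (odd cycle of length 3: 3 -> 6 -> 7 -> 3)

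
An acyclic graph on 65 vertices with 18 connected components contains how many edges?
47 (Each of the 18 component trees on V_i vertices has V_i - 1 edges; summing gives V - C = 65 - 18 = 47)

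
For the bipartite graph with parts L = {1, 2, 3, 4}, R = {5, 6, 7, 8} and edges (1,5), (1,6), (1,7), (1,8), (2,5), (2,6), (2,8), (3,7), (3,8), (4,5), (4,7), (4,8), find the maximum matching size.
4 (matching: (1,8), (2,6), (3,7), (4,5); upper bound min(|L|,|R|) = min(4,4) = 4)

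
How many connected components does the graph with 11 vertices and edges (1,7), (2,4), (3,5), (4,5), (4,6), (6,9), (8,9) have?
4 (components: {1, 7}, {2, 3, 4, 5, 6, 8, 9}, {10}, {11})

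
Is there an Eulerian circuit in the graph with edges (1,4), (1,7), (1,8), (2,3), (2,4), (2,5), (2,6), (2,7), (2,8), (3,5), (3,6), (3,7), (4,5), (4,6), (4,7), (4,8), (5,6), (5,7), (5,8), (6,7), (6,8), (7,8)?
No (2 vertices have odd degree: {1, 7}; Eulerian circuit requires 0)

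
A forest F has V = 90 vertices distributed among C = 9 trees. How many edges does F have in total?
81 (Each of the 9 component trees on V_i vertices has V_i - 1 edges; summing gives V - C = 90 - 9 = 81)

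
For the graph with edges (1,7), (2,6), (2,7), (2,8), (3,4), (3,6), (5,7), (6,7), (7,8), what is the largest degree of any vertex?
5 (attained at vertex 7)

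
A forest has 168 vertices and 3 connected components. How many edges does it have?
165 (Each of the 3 component trees on V_i vertices has V_i - 1 edges; summing gives V - C = 168 - 3 = 165)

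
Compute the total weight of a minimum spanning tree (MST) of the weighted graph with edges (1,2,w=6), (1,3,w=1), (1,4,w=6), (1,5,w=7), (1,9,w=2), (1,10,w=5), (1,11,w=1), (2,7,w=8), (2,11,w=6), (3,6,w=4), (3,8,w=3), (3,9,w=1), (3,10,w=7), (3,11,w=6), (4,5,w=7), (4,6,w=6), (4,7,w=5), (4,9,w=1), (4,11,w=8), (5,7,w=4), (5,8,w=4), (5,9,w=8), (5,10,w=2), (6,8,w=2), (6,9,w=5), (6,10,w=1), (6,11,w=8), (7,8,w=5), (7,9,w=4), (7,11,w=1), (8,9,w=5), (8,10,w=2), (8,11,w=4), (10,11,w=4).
19 (MST edges: (1,2,w=6), (1,3,w=1), (1,11,w=1), (3,8,w=3), (3,9,w=1), (4,9,w=1), (5,10,w=2), (6,8,w=2), (6,10,w=1), (7,11,w=1); sum of weights 6 + 1 + 1 + 3 + 1 + 1 + 2 + 2 + 1 + 1 = 19)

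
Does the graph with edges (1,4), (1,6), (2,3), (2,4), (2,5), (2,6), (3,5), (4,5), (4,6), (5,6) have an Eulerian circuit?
Yes (the graph is connected and all 6 vertices have even degree)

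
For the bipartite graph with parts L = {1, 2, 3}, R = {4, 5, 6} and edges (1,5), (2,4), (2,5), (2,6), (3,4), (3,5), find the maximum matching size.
3 (matching: (1,5), (2,6), (3,4); upper bound min(|L|,|R|) = min(3,3) = 3)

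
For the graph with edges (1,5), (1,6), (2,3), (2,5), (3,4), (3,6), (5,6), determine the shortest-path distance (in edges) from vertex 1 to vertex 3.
2 (path: 1 -> 6 -> 3, 2 edges)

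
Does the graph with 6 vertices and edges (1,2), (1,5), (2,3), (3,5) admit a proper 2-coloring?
Yes. Partition: {1, 3, 4, 6}, {2, 5}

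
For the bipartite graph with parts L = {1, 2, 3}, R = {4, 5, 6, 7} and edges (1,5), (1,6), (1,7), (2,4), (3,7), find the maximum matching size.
3 (matching: (1,6), (2,4), (3,7); upper bound min(|L|,|R|) = min(3,4) = 3)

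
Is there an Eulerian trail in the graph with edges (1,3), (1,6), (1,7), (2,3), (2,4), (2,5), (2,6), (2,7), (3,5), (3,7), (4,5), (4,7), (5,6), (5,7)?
No (6 vertices have odd degree: {1, 2, 4, 5, 6, 7}; Eulerian path requires 0 or 2)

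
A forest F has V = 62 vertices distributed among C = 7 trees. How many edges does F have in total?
55 (Each of the 7 component trees on V_i vertices has V_i - 1 edges; summing gives V - C = 62 - 7 = 55)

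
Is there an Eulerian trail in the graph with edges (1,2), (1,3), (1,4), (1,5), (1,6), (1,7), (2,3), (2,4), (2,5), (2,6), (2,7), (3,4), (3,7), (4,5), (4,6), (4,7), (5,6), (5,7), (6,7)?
Yes (the graph is connected and exactly 2 vertices have odd degree: {5, 6}; any Eulerian path must start and end at those)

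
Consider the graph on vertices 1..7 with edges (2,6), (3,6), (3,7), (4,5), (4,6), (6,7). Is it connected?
No, it has 2 components: {1}, {2, 3, 4, 5, 6, 7}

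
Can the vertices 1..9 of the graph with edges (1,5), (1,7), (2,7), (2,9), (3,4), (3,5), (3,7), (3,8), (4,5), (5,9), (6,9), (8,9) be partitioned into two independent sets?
No (odd cycle of length 5: 3 -> 7 -> 1 -> 5 -> 4 -> 3)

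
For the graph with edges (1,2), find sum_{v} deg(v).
2 (handshake: sum of degrees = 2|E| = 2 x 1 = 2)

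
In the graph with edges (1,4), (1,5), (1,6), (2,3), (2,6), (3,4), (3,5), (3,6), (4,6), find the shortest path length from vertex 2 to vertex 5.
2 (path: 2 -> 3 -> 5, 2 edges)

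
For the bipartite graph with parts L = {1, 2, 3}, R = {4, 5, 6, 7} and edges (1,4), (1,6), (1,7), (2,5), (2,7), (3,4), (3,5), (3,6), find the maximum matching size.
3 (matching: (1,7), (2,5), (3,6); upper bound min(|L|,|R|) = min(3,4) = 3)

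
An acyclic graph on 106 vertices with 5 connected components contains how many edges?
101 (Each of the 5 component trees on V_i vertices has V_i - 1 edges; summing gives V - C = 106 - 5 = 101)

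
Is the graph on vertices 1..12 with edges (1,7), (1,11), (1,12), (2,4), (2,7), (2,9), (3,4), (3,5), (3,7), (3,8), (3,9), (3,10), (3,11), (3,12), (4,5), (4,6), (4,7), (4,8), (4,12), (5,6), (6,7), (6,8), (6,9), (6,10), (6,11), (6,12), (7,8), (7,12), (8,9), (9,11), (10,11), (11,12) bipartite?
No (odd cycle of length 3: 7 -> 1 -> 12 -> 7)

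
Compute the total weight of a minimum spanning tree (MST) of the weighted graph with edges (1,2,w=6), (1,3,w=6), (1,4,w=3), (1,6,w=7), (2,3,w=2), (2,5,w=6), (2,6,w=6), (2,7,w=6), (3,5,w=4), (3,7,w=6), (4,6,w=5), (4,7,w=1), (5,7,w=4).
19 (MST edges: (1,4,w=3), (2,3,w=2), (3,5,w=4), (4,6,w=5), (4,7,w=1), (5,7,w=4); sum of weights 3 + 2 + 4 + 5 + 1 + 4 = 19)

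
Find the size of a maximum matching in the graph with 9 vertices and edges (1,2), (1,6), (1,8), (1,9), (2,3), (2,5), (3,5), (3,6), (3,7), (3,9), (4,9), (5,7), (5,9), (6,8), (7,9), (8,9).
4 (matching: (1,9), (2,5), (3,7), (6,8); upper bound floor(n/2) = floor(9/2) = 4)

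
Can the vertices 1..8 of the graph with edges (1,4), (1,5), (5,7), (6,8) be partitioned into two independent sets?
Yes. Partition: {1, 2, 3, 6, 7}, {4, 5, 8}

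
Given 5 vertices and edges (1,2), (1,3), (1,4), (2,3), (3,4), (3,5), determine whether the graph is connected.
Yes (BFS from 1 visits [1, 2, 3, 4, 5] — all 5 vertices reached)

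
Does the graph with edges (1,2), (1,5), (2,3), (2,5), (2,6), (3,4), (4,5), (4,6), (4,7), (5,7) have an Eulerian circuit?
Yes (the graph is connected and all 7 vertices have even degree)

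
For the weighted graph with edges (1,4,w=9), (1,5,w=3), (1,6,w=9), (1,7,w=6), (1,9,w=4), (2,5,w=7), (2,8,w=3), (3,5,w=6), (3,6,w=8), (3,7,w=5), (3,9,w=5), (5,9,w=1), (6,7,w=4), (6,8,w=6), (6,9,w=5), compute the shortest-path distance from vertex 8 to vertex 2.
3 (path: 8 -> 2; weights 3 = 3)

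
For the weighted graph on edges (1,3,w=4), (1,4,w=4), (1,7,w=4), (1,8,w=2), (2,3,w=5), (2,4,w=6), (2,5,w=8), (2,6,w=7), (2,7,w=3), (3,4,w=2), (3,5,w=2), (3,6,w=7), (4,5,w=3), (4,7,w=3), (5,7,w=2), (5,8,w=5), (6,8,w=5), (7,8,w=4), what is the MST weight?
20 (MST edges: (1,4,w=4), (1,8,w=2), (2,7,w=3), (3,4,w=2), (3,5,w=2), (5,7,w=2), (6,8,w=5); sum of weights 4 + 2 + 3 + 2 + 2 + 2 + 5 = 20)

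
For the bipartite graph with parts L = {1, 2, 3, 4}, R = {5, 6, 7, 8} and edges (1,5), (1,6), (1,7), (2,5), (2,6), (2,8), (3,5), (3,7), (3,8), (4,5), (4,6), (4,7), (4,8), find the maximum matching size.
4 (matching: (1,7), (2,8), (3,5), (4,6); upper bound min(|L|,|R|) = min(4,4) = 4)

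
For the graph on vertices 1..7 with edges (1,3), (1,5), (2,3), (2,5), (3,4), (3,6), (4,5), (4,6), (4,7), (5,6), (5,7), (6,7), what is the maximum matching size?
3 (matching: (1,5), (3,6), (4,7); upper bound floor(n/2) = floor(7/2) = 3)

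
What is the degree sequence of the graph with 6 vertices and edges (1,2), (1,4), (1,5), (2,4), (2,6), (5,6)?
[3, 3, 2, 2, 2, 0] (degrees: deg(1)=3, deg(2)=3, deg(3)=0, deg(4)=2, deg(5)=2, deg(6)=2)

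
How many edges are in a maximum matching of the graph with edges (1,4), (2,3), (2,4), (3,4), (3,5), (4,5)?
2 (matching: (2,3), (4,5); upper bound floor(n/2) = floor(5/2) = 2)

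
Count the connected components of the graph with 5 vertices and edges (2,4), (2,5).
3 (components: {1}, {2, 4, 5}, {3})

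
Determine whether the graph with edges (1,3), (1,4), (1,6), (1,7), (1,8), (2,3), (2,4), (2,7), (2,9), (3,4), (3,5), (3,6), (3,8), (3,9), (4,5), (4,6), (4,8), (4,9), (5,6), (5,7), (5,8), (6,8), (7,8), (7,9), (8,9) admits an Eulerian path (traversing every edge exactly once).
No (8 vertices have odd degree: {1, 3, 4, 5, 6, 7, 8, 9}; Eulerian path requires 0 or 2)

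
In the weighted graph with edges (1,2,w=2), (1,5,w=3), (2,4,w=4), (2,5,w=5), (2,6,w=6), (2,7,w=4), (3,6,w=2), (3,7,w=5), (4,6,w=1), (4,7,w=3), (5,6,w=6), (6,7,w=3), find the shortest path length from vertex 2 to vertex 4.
4 (path: 2 -> 4; weights 4 = 4)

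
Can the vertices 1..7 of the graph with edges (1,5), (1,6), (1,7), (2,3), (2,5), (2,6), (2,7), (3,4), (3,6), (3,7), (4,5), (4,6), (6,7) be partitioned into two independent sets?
No (odd cycle of length 3: 6 -> 1 -> 7 -> 6)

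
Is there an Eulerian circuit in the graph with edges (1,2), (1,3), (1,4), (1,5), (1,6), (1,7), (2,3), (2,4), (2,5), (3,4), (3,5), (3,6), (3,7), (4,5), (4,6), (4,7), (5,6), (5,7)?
Yes (the graph is connected and all 7 vertices have even degree)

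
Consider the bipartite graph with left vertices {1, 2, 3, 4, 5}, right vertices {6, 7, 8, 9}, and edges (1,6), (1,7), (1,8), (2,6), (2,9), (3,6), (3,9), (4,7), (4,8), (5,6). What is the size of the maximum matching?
4 (matching: (1,8), (2,9), (3,6), (4,7); upper bound min(|L|,|R|) = min(5,4) = 4)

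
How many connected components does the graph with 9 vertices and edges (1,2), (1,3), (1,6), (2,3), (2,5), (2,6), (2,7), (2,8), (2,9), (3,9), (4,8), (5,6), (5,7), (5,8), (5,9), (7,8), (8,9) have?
1 (components: {1, 2, 3, 4, 5, 6, 7, 8, 9})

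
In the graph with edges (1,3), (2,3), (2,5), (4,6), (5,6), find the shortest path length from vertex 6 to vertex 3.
3 (path: 6 -> 5 -> 2 -> 3, 3 edges)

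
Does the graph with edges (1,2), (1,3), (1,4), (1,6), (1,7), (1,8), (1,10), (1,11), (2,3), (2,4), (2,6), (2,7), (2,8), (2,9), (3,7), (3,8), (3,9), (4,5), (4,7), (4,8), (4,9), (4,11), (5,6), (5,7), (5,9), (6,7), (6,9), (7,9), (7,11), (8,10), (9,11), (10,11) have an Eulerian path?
No (8 vertices have odd degree: {2, 3, 4, 6, 8, 9, 10, 11}; Eulerian path requires 0 or 2)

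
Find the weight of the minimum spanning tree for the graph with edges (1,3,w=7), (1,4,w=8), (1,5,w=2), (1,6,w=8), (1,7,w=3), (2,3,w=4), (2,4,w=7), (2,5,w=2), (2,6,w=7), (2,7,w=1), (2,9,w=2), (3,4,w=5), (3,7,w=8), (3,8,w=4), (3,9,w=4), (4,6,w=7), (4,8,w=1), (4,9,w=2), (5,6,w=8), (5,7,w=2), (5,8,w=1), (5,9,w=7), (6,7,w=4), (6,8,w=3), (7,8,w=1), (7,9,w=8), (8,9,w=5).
15 (MST edges: (1,5,w=2), (2,3,w=4), (2,7,w=1), (2,9,w=2), (4,8,w=1), (5,8,w=1), (6,8,w=3), (7,8,w=1); sum of weights 2 + 4 + 1 + 2 + 1 + 1 + 3 + 1 = 15)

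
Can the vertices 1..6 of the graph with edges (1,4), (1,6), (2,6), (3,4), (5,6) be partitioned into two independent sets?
Yes. Partition: {1, 2, 3, 5}, {4, 6}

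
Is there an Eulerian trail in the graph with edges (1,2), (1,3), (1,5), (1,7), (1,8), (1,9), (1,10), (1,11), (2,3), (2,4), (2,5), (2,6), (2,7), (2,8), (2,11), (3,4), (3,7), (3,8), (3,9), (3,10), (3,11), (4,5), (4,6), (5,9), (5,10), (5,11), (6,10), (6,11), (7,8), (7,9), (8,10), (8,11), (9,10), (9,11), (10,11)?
Yes (the graph is connected and exactly 2 vertices have odd degree: {7, 10}; any Eulerian path must start and end at those)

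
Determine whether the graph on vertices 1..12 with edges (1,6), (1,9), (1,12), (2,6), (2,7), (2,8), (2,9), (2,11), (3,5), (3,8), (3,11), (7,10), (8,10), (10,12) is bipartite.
Yes. Partition: {1, 2, 3, 4, 10}, {5, 6, 7, 8, 9, 11, 12}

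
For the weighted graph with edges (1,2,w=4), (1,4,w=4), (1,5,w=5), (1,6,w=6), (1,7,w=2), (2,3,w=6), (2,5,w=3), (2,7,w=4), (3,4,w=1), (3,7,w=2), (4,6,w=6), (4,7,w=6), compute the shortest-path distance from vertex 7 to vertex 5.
7 (path: 7 -> 1 -> 5; weights 2 + 5 = 7)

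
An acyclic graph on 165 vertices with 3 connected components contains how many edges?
162 (Each of the 3 component trees on V_i vertices has V_i - 1 edges; summing gives V - C = 165 - 3 = 162)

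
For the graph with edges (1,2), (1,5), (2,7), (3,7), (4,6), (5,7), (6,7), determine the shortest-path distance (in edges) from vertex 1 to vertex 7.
2 (path: 1 -> 2 -> 7, 2 edges)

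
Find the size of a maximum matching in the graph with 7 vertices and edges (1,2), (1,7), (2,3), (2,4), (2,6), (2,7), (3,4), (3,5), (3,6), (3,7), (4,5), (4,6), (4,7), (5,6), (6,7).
3 (matching: (2,3), (4,5), (6,7); upper bound floor(n/2) = floor(7/2) = 3)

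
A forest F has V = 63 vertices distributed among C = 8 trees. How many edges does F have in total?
55 (Each of the 8 component trees on V_i vertices has V_i - 1 edges; summing gives V - C = 63 - 8 = 55)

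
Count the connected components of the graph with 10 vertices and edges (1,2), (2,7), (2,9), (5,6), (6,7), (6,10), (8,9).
3 (components: {1, 2, 5, 6, 7, 8, 9, 10}, {3}, {4})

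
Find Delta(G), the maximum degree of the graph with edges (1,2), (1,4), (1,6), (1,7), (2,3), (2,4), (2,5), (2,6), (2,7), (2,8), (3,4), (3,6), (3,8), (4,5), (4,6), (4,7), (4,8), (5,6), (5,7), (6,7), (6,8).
7 (attained at vertices 2, 4, 6)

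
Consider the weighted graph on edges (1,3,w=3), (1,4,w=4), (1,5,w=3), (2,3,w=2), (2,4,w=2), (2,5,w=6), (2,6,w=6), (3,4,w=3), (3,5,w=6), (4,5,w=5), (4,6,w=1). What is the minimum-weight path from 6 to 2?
3 (path: 6 -> 4 -> 2; weights 1 + 2 = 3)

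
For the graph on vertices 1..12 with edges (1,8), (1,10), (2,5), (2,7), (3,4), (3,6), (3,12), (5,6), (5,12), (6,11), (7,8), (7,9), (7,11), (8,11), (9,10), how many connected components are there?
1 (components: {1, 2, 3, 4, 5, 6, 7, 8, 9, 10, 11, 12})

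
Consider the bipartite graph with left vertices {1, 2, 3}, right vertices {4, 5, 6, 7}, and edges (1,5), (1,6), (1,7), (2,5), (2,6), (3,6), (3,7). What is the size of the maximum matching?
3 (matching: (1,7), (2,5), (3,6); upper bound min(|L|,|R|) = min(3,4) = 3)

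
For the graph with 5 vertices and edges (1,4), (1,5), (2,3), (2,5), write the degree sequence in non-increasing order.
[2, 2, 2, 1, 1] (degrees: deg(1)=2, deg(2)=2, deg(3)=1, deg(4)=1, deg(5)=2)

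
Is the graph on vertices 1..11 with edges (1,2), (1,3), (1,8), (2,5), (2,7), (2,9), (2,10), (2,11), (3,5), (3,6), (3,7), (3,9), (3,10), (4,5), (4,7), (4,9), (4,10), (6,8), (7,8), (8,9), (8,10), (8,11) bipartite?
Yes. Partition: {1, 5, 6, 7, 9, 10, 11}, {2, 3, 4, 8}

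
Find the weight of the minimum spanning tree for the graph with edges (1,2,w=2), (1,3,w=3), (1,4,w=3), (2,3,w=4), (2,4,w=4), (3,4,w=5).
8 (MST edges: (1,2,w=2), (1,3,w=3), (1,4,w=3); sum of weights 2 + 3 + 3 = 8)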